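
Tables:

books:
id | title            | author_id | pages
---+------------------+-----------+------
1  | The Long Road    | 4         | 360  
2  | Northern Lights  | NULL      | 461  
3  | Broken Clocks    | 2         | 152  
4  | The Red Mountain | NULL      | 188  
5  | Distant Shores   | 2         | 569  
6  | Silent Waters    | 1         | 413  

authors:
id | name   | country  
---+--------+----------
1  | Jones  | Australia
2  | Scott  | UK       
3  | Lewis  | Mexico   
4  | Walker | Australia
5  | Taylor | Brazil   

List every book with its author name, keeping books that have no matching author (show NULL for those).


LEFT JOIN keeps every row from books (the left table); where author_id has no match in authors, the author columns become NULL. Walk through each book:
  - book 1 (The Long Road): author_id=4 -> matches Walker
  - book 2 (Northern Lights): author_id=NULL, no match -> kept with NULL
  - book 3 (Broken Clocks): author_id=2 -> matches Scott
  - book 4 (The Red Mountain): author_id=NULL, no match -> kept with NULL
  - book 5 (Distant Shores): author_id=2 -> matches Scott
  - book 6 (Silent Waters): author_id=1 -> matches Jones
All 6 rows appear; 2 have NULL author.

SQL:
SELECT a.title, b.name AS author
FROM books a
LEFT JOIN authors b ON a.author_id = b.id

Result:
title            | author
-----------------+-------
The Long Road    | Walker
Northern Lights  | NULL  
Broken Clocks    | Scott 
The Red Mountain | NULL  
Distant Shores   | Scott 
Silent Waters    | Jones 


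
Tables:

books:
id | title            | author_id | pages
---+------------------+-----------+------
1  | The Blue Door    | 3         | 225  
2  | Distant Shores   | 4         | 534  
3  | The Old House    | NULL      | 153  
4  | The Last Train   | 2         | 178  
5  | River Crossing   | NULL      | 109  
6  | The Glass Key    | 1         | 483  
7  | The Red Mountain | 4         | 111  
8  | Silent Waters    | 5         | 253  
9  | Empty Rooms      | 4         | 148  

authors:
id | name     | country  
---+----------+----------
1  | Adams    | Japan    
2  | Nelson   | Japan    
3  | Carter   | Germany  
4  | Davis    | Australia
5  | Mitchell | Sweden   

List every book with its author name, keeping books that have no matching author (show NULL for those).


LEFT JOIN keeps every row from books (the left table); where author_id has no match in authors, the author columns become NULL. Walk through each book:
  - book 1 (The Blue Door): author_id=3 -> matches Carter
  - book 2 (Distant Shores): author_id=4 -> matches Davis
  - book 3 (The Old House): author_id=NULL, no match -> kept with NULL
  - book 4 (The Last Train): author_id=2 -> matches Nelson
  - book 5 (River Crossing): author_id=NULL, no match -> kept with NULL
  - book 6 (The Glass Key): author_id=1 -> matches Adams
  - book 7 (The Red Mountain): author_id=4 -> matches Davis
  - book 8 (Silent Waters): author_id=5 -> matches Mitchell
  - book 9 (Empty Rooms): author_id=4 -> matches Davis
All 9 rows appear; 2 have NULL author.

SQL:
SELECT a.title, b.name AS author
FROM books a
LEFT JOIN authors b ON a.author_id = b.id

Result:
title            | author  
-----------------+---------
The Blue Door    | Carter  
Distant Shores   | Davis   
The Old House    | NULL    
The Last Train   | Nelson  
River Crossing   | NULL    
The Glass Key    | Adams   
The Red Mountain | Davis   
Silent Waters    | Mitchell
Empty Rooms      | Davis   


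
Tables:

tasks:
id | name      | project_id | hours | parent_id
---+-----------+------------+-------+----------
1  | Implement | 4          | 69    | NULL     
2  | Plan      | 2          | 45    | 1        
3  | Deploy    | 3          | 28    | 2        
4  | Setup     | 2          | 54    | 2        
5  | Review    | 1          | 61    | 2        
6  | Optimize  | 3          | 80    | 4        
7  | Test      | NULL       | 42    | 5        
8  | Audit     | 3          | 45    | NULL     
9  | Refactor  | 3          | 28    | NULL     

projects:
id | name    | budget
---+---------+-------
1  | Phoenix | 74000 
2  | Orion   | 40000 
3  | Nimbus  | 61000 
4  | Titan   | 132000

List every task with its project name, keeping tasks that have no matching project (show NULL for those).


LEFT JOIN keeps every row from tasks (the left table); where project_id has no match in projects, the project columns become NULL. Walk through each task:
  - task 1 (Implement): project_id=4 -> matches Titan
  - task 2 (Plan): project_id=2 -> matches Orion
  - task 3 (Deploy): project_id=3 -> matches Nimbus
  - task 4 (Setup): project_id=2 -> matches Orion
  - task 5 (Review): project_id=1 -> matches Phoenix
  - task 6 (Optimize): project_id=3 -> matches Nimbus
  - task 7 (Test): project_id=NULL, no match -> kept with NULL
  - task 8 (Audit): project_id=3 -> matches Nimbus
  - task 9 (Refactor): project_id=3 -> matches Nimbus
All 9 rows appear; 1 has NULL project.

SQL:
SELECT a.name, b.name AS project
FROM tasks a
LEFT JOIN projects b ON a.project_id = b.id

Result:
name      | project
----------+--------
Implement | Titan  
Plan      | Orion  
Deploy    | Nimbus 
Setup     | Orion  
Review    | Phoenix
Optimize  | Nimbus 
Test      | NULL   
Audit     | Nimbus 
Refactor  | Nimbus 


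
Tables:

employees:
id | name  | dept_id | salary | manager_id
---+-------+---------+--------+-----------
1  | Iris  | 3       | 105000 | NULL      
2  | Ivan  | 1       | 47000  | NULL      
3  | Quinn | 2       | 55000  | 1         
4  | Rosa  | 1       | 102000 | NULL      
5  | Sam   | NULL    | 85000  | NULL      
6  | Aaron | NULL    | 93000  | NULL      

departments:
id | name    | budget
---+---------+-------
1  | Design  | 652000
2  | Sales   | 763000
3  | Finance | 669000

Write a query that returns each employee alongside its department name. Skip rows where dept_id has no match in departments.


INNER JOIN keeps only employees rows whose dept_id matches an id in departments. Walk through each employee:
  - employee 1 (Iris): dept_id=3 -> matches Finance
  - employee 2 (Ivan): dept_id=1 -> matches Design
  - employee 3 (Quinn): dept_id=2 -> matches Sales
  - employee 4 (Rosa): dept_id=1 -> matches Design
  - employee 5 (Sam): dept_id=NULL, no match -> dropped
  - employee 6 (Aaron): dept_id=NULL, no match -> dropped
So 2 of 6 rows are dropped.

SQL:
SELECT a.name, b.name AS department
FROM employees a
INNER JOIN departments b ON a.dept_id = b.id

Result:
name  | department
------+-----------
Iris  | Finance   
Ivan  | Design    
Quinn | Sales     
Rosa  | Design    


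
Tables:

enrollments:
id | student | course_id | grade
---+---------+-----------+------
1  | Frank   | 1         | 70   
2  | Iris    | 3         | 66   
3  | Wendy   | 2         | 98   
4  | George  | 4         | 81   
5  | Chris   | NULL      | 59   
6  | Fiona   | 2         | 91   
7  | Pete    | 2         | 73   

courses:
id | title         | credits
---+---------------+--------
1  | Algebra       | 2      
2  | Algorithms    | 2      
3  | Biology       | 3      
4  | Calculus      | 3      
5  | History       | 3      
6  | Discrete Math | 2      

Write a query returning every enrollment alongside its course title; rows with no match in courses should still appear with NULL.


LEFT JOIN keeps every row from enrollments (the left table); where course_id has no match in courses, the course columns become NULL. Walk through each enrollment:
  - enrollment 1 (Frank): course_id=1 -> matches Algebra
  - enrollment 2 (Iris): course_id=3 -> matches Biology
  - enrollment 3 (Wendy): course_id=2 -> matches Algorithms
  - enrollment 4 (George): course_id=4 -> matches Calculus
  - enrollment 5 (Chris): course_id=NULL, no match -> kept with NULL
  - enrollment 6 (Fiona): course_id=2 -> matches Algorithms
  - enrollment 7 (Pete): course_id=2 -> matches Algorithms
All 7 rows appear; 1 has NULL course.

SQL:
SELECT a.student, b.title AS course
FROM enrollments a
LEFT JOIN courses b ON a.course_id = b.id

Result:
student | course    
--------+-----------
Frank   | Algebra   
Iris    | Biology   
Wendy   | Algorithms
George  | Calculus  
Chris   | NULL      
Fiona   | Algorithms
Pete    | Algorithms


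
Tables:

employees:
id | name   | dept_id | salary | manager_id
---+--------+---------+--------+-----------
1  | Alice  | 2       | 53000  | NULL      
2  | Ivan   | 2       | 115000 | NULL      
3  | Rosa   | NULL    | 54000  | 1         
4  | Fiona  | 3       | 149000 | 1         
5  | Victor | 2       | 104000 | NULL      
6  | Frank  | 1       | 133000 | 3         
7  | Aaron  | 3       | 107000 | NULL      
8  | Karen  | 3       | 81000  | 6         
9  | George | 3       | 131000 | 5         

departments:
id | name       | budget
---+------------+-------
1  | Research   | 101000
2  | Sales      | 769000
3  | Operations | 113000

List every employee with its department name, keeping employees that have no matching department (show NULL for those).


LEFT JOIN keeps every row from employees (the left table); where dept_id has no match in departments, the department columns become NULL. Walk through each employee:
  - employee 1 (Alice): dept_id=2 -> matches Sales
  - employee 2 (Ivan): dept_id=2 -> matches Sales
  - employee 3 (Rosa): dept_id=NULL, no match -> kept with NULL
  - employee 4 (Fiona): dept_id=3 -> matches Operations
  - employee 5 (Victor): dept_id=2 -> matches Sales
  - employee 6 (Frank): dept_id=1 -> matches Research
  - employee 7 (Aaron): dept_id=3 -> matches Operations
  - employee 8 (Karen): dept_id=3 -> matches Operations
  - employee 9 (George): dept_id=3 -> matches Operations
All 9 rows appear; 1 has NULL department.

SQL:
SELECT a.name, b.name AS department
FROM employees a
LEFT JOIN departments b ON a.dept_id = b.id

Result:
name   | department
-------+-----------
Alice  | Sales     
Ivan   | Sales     
Rosa   | NULL      
Fiona  | Operations
Victor | Sales     
Frank  | Research  
Aaron  | Operations
Karen  | Operations
George | Operations


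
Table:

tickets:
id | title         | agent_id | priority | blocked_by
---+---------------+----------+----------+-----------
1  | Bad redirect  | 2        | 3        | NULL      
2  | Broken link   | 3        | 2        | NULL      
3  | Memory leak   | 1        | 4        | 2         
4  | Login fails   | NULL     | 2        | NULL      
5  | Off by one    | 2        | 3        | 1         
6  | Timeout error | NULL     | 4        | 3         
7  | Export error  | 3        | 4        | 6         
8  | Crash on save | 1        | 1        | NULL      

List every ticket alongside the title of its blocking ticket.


This is a self-join: tickets is joined to a second copy of itself, matching each row's blocked_by to another row's id. Use LEFT JOIN so rows with blocked_by=NULL are kept.
  - ticket 1 (Bad redirect): blocked_by=NULL -> NULL
  - ticket 2 (Broken link): blocked_by=NULL -> NULL
  - ticket 3 (Memory leak): blocked_by=2 -> Broken link
  - ticket 4 (Login fails): blocked_by=NULL -> NULL
  - ticket 5 (Off by one): blocked_by=1 -> Bad redirect
  - ticket 6 (Timeout error): blocked_by=3 -> Memory leak
  - ticket 7 (Export error): blocked_by=6 -> Timeout error
  - ticket 8 (Crash on save): blocked_by=NULL -> NULL

SQL:
SELECT a.title AS item, b.title AS blocked_by
FROM tickets a
LEFT JOIN tickets b ON a.blocked_by = b.id

Result:
item          | blocked_by   
--------------+--------------
Bad redirect  | NULL         
Broken link   | NULL         
Memory leak   | Broken link  
Login fails   | NULL         
Off by one    | Bad redirect 
Timeout error | Memory leak  
Export error  | Timeout error
Crash on save | NULL         


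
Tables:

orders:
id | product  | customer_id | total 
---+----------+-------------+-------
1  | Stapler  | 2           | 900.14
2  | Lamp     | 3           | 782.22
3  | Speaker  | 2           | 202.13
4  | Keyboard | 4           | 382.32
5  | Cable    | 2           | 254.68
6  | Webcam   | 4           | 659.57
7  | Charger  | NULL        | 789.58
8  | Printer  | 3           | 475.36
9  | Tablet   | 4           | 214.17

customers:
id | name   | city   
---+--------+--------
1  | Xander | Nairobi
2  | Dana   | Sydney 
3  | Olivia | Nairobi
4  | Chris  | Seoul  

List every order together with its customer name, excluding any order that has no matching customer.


INNER JOIN keeps only orders rows whose customer_id matches an id in customers. Walk through each order:
  - order 1 (Stapler): customer_id=2 -> matches Dana
  - order 2 (Lamp): customer_id=3 -> matches Olivia
  - order 3 (Speaker): customer_id=2 -> matches Dana
  - order 4 (Keyboard): customer_id=4 -> matches Chris
  - order 5 (Cable): customer_id=2 -> matches Dana
  - order 6 (Webcam): customer_id=4 -> matches Chris
  - order 7 (Charger): customer_id=NULL, no match -> dropped
  - order 8 (Printer): customer_id=3 -> matches Olivia
  - order 9 (Tablet): customer_id=4 -> matches Chris
So 1 of 9 rows is dropped.

SQL:
SELECT a.product, b.name AS customer
FROM orders a
INNER JOIN customers b ON a.customer_id = b.id

Result:
product  | customer
---------+---------
Stapler  | Dana    
Lamp     | Olivia  
Speaker  | Dana    
Keyboard | Chris   
Cable    | Dana    
Webcam   | Chris   
Printer  | Olivia  
Tablet   | Chris   


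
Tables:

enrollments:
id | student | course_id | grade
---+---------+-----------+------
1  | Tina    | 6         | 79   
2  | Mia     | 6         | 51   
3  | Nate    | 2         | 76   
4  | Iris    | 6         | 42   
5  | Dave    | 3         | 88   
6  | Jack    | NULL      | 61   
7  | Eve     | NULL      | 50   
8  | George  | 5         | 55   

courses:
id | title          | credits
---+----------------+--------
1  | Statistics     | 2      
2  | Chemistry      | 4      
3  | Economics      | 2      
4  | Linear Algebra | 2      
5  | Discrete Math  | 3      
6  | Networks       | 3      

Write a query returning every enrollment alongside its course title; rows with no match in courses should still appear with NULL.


LEFT JOIN keeps every row from enrollments (the left table); where course_id has no match in courses, the course columns become NULL. Walk through each enrollment:
  - enrollment 1 (Tina): course_id=6 -> matches Networks
  - enrollment 2 (Mia): course_id=6 -> matches Networks
  - enrollment 3 (Nate): course_id=2 -> matches Chemistry
  - enrollment 4 (Iris): course_id=6 -> matches Networks
  - enrollment 5 (Dave): course_id=3 -> matches Economics
  - enrollment 6 (Jack): course_id=NULL, no match -> kept with NULL
  - enrollment 7 (Eve): course_id=NULL, no match -> kept with NULL
  - enrollment 8 (George): course_id=5 -> matches Discrete Math
All 8 rows appear; 2 have NULL course.

SQL:
SELECT a.student, b.title AS course
FROM enrollments a
LEFT JOIN courses b ON a.course_id = b.id

Result:
student | course       
--------+--------------
Tina    | Networks     
Mia     | Networks     
Nate    | Chemistry    
Iris    | Networks     
Dave    | Economics    
Jack    | NULL         
Eve     | NULL         
George  | Discrete Math


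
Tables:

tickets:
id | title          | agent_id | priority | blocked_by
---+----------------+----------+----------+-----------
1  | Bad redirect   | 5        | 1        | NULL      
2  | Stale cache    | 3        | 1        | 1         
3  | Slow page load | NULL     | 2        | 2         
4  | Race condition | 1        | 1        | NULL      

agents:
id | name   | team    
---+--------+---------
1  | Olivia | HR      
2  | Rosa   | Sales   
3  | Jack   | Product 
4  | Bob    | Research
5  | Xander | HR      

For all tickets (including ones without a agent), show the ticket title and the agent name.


LEFT JOIN keeps every row from tickets (the left table); where agent_id has no match in agents, the agent columns become NULL. Walk through each ticket:
  - ticket 1 (Bad redirect): agent_id=5 -> matches Xander
  - ticket 2 (Stale cache): agent_id=3 -> matches Jack
  - ticket 3 (Slow page load): agent_id=NULL, no match -> kept with NULL
  - ticket 4 (Race condition): agent_id=1 -> matches Olivia
All 4 rows appear; 1 has NULL agent.

SQL:
SELECT a.title, b.name AS agent
FROM tickets a
LEFT JOIN agents b ON a.agent_id = b.id

Result:
title          | agent 
---------------+-------
Bad redirect   | Xander
Stale cache    | Jack  
Slow page load | NULL  
Race condition | Olivia


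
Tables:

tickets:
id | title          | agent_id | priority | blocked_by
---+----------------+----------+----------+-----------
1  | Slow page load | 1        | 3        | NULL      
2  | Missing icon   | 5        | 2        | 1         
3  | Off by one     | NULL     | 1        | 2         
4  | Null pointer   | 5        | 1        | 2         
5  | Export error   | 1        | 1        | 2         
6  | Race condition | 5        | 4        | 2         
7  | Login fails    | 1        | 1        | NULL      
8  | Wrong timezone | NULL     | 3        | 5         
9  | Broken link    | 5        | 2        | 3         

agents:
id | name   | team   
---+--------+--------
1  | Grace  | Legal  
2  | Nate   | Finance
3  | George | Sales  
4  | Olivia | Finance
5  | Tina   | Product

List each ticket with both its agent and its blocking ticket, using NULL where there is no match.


Two LEFT JOINs from the same base table tickets: one to agents via agent_id, one to tickets itself via blocked_by. Both are LEFT so every ticket is preserved.
Match against agents:
  - ticket 1 (Slow page load): agent_id=1 -> matches Grace
  - ticket 2 (Missing icon): agent_id=5 -> matches Tina
  - ticket 3 (Off by one): agent_id=NULL, no match -> kept with NULL
  - ticket 4 (Null pointer): agent_id=5 -> matches Tina
  - ticket 5 (Export error): agent_id=1 -> matches Grace
  - ticket 6 (Race condition): agent_id=5 -> matches Tina
  - ticket 7 (Login fails): agent_id=1 -> matches Grace
  - ticket 8 (Wrong timezone): agent_id=NULL, no match -> kept with NULL
  - ticket 9 (Broken link): agent_id=5 -> matches Tina
Match against tickets (self):
  - ticket 1 (Slow page load): blocked_by=NULL -> NULL
  - ticket 2 (Missing icon): blocked_by=1 -> Slow page load
  - ticket 3 (Off by one): blocked_by=2 -> Missing icon
  - ticket 4 (Null pointer): blocked_by=2 -> Missing icon
  - ticket 5 (Export error): blocked_by=2 -> Missing icon
  - ticket 6 (Race condition): blocked_by=2 -> Missing icon
  - ticket 7 (Login fails): blocked_by=NULL -> NULL
  - ticket 8 (Wrong timezone): blocked_by=5 -> Export error
  - ticket 9 (Broken link): blocked_by=3 -> Off by one

SQL:
SELECT a.title, b.name AS agent, c.title AS blocked_by
FROM tickets a
LEFT JOIN agents b ON a.agent_id = b.id
LEFT JOIN tickets c ON a.blocked_by = c.id

Result:
title          | agent | blocked_by    
---------------+-------+---------------
Slow page load | Grace | NULL          
Missing icon   | Tina  | Slow page load
Off by one     | NULL  | Missing icon  
Null pointer   | Tina  | Missing icon  
Export error   | Grace | Missing icon  
Race condition | Tina  | Missing icon  
Login fails    | Grace | NULL          
Wrong timezone | NULL  | Export error  
Broken link    | Tina  | Off by one    


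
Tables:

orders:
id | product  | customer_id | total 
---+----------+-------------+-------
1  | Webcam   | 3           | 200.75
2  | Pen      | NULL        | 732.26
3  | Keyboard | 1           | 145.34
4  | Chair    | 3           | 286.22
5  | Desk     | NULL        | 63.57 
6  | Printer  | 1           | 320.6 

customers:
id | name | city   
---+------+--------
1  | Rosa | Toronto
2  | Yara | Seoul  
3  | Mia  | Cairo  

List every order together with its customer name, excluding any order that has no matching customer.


INNER JOIN keeps only orders rows whose customer_id matches an id in customers. Walk through each order:
  - order 1 (Webcam): customer_id=3 -> matches Mia
  - order 2 (Pen): customer_id=NULL, no match -> dropped
  - order 3 (Keyboard): customer_id=1 -> matches Rosa
  - order 4 (Chair): customer_id=3 -> matches Mia
  - order 5 (Desk): customer_id=NULL, no match -> dropped
  - order 6 (Printer): customer_id=1 -> matches Rosa
So 2 of 6 rows are dropped.

SQL:
SELECT a.product, b.name AS customer
FROM orders a
INNER JOIN customers b ON a.customer_id = b.id

Result:
product  | customer
---------+---------
Webcam   | Mia     
Keyboard | Rosa    
Chair    | Mia     
Printer  | Rosa    


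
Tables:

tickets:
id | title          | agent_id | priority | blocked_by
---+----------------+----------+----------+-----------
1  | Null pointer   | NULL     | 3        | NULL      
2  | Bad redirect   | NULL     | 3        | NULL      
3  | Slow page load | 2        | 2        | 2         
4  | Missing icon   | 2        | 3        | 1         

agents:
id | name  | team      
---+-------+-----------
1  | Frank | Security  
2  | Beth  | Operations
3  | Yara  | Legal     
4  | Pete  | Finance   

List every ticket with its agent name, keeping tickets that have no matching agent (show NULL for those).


LEFT JOIN keeps every row from tickets (the left table); where agent_id has no match in agents, the agent columns become NULL. Walk through each ticket:
  - ticket 1 (Null pointer): agent_id=NULL, no match -> kept with NULL
  - ticket 2 (Bad redirect): agent_id=NULL, no match -> kept with NULL
  - ticket 3 (Slow page load): agent_id=2 -> matches Beth
  - ticket 4 (Missing icon): agent_id=2 -> matches Beth
All 4 rows appear; 2 have NULL agent.

SQL:
SELECT a.title, b.name AS agent
FROM tickets a
LEFT JOIN agents b ON a.agent_id = b.id

Result:
title          | agent
---------------+------
Null pointer   | NULL 
Bad redirect   | NULL 
Slow page load | Beth 
Missing icon   | Beth 


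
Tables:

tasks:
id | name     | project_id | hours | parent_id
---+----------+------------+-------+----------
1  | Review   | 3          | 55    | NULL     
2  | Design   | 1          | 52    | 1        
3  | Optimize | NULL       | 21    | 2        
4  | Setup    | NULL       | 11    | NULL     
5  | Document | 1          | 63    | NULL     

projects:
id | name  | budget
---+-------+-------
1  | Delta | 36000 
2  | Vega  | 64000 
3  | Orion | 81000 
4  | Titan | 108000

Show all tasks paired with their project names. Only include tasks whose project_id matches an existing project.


INNER JOIN keeps only tasks rows whose project_id matches an id in projects. Walk through each task:
  - task 1 (Review): project_id=3 -> matches Orion
  - task 2 (Design): project_id=1 -> matches Delta
  - task 3 (Optimize): project_id=NULL, no match -> dropped
  - task 4 (Setup): project_id=NULL, no match -> dropped
  - task 5 (Document): project_id=1 -> matches Delta
So 2 of 5 rows are dropped.

SQL:
SELECT a.name, b.name AS project
FROM tasks a
INNER JOIN projects b ON a.project_id = b.id

Result:
name     | project
---------+--------
Review   | Orion  
Design   | Delta  
Document | Delta  


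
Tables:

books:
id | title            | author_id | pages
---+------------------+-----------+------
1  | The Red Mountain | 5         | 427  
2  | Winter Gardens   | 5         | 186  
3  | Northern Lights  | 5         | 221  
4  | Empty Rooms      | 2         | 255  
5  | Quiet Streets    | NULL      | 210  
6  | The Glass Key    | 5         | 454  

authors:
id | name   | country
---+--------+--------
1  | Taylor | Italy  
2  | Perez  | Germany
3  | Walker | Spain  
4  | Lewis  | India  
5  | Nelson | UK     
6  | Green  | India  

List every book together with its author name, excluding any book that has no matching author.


INNER JOIN keeps only books rows whose author_id matches an id in authors. Walk through each book:
  - book 1 (The Red Mountain): author_id=5 -> matches Nelson
  - book 2 (Winter Gardens): author_id=5 -> matches Nelson
  - book 3 (Northern Lights): author_id=5 -> matches Nelson
  - book 4 (Empty Rooms): author_id=2 -> matches Perez
  - book 5 (Quiet Streets): author_id=NULL, no match -> dropped
  - book 6 (The Glass Key): author_id=5 -> matches Nelson
So 1 of 6 rows is dropped.

SQL:
SELECT a.title, b.name AS author
FROM books a
INNER JOIN authors b ON a.author_id = b.id

Result:
title            | author
-----------------+-------
The Red Mountain | Nelson
Winter Gardens   | Nelson
Northern Lights  | Nelson
Empty Rooms      | Perez 
The Glass Key    | Nelson


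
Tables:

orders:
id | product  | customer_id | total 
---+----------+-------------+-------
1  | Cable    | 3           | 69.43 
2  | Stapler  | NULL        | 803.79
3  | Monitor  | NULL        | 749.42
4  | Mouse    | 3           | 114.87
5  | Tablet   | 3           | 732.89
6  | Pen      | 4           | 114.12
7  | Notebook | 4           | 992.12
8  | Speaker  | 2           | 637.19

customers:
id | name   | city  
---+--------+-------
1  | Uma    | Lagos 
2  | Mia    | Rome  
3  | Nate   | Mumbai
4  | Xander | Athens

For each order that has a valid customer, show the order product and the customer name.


INNER JOIN keeps only orders rows whose customer_id matches an id in customers. Walk through each order:
  - order 1 (Cable): customer_id=3 -> matches Nate
  - order 2 (Stapler): customer_id=NULL, no match -> dropped
  - order 3 (Monitor): customer_id=NULL, no match -> dropped
  - order 4 (Mouse): customer_id=3 -> matches Nate
  - order 5 (Tablet): customer_id=3 -> matches Nate
  - order 6 (Pen): customer_id=4 -> matches Xander
  - order 7 (Notebook): customer_id=4 -> matches Xander
  - order 8 (Speaker): customer_id=2 -> matches Mia
So 2 of 8 rows are dropped.

SQL:
SELECT a.product, b.name AS customer
FROM orders a
INNER JOIN customers b ON a.customer_id = b.id

Result:
product  | customer
---------+---------
Cable    | Nate    
Mouse    | Nate    
Tablet   | Nate    
Pen      | Xander  
Notebook | Xander  
Speaker  | Mia     


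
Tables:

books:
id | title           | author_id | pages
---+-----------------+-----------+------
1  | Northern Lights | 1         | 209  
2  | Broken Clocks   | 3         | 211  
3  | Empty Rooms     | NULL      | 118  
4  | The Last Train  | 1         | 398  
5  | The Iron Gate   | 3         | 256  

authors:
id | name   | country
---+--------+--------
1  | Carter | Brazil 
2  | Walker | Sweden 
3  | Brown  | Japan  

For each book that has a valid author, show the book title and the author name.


INNER JOIN keeps only books rows whose author_id matches an id in authors. Walk through each book:
  - book 1 (Northern Lights): author_id=1 -> matches Carter
  - book 2 (Broken Clocks): author_id=3 -> matches Brown
  - book 3 (Empty Rooms): author_id=NULL, no match -> dropped
  - book 4 (The Last Train): author_id=1 -> matches Carter
  - book 5 (The Iron Gate): author_id=3 -> matches Brown
So 1 of 5 rows is dropped.

SQL:
SELECT a.title, b.name AS author
FROM books a
INNER JOIN authors b ON a.author_id = b.id

Result:
title           | author
----------------+-------
Northern Lights | Carter
Broken Clocks   | Brown 
The Last Train  | Carter
The Iron Gate   | Brown 


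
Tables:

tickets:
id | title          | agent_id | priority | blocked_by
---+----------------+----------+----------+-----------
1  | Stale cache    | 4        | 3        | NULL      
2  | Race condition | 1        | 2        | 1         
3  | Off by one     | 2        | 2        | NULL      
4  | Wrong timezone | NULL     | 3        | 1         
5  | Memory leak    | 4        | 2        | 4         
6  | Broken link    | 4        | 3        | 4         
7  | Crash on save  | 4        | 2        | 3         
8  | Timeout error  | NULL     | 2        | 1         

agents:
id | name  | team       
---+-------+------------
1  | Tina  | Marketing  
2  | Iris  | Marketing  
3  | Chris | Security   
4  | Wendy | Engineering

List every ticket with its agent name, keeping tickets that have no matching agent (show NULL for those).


LEFT JOIN keeps every row from tickets (the left table); where agent_id has no match in agents, the agent columns become NULL. Walk through each ticket:
  - ticket 1 (Stale cache): agent_id=4 -> matches Wendy
  - ticket 2 (Race condition): agent_id=1 -> matches Tina
  - ticket 3 (Off by one): agent_id=2 -> matches Iris
  - ticket 4 (Wrong timezone): agent_id=NULL, no match -> kept with NULL
  - ticket 5 (Memory leak): agent_id=4 -> matches Wendy
  - ticket 6 (Broken link): agent_id=4 -> matches Wendy
  - ticket 7 (Crash on save): agent_id=4 -> matches Wendy
  - ticket 8 (Timeout error): agent_id=NULL, no match -> kept with NULL
All 8 rows appear; 2 have NULL agent.

SQL:
SELECT a.title, b.name AS agent
FROM tickets a
LEFT JOIN agents b ON a.agent_id = b.id

Result:
title          | agent
---------------+------
Stale cache    | Wendy
Race condition | Tina 
Off by one     | Iris 
Wrong timezone | NULL 
Memory leak    | Wendy
Broken link    | Wendy
Crash on save  | Wendy
Timeout error  | NULL 


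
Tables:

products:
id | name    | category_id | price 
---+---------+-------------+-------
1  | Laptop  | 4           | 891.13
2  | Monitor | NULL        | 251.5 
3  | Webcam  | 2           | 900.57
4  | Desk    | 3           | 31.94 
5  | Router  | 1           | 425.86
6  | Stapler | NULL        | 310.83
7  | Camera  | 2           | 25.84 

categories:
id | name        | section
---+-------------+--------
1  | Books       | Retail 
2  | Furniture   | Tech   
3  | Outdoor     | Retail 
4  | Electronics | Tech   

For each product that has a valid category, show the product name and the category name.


INNER JOIN keeps only products rows whose category_id matches an id in categories. Walk through each product:
  - product 1 (Laptop): category_id=4 -> matches Electronics
  - product 2 (Monitor): category_id=NULL, no match -> dropped
  - product 3 (Webcam): category_id=2 -> matches Furniture
  - product 4 (Desk): category_id=3 -> matches Outdoor
  - product 5 (Router): category_id=1 -> matches Books
  - product 6 (Stapler): category_id=NULL, no match -> dropped
  - product 7 (Camera): category_id=2 -> matches Furniture
So 2 of 7 rows are dropped.

SQL:
SELECT a.name, b.name AS category
FROM products a
INNER JOIN categories b ON a.category_id = b.id

Result:
name   | category   
-------+------------
Laptop | Electronics
Webcam | Furniture  
Desk   | Outdoor    
Router | Books      
Camera | Furniture  


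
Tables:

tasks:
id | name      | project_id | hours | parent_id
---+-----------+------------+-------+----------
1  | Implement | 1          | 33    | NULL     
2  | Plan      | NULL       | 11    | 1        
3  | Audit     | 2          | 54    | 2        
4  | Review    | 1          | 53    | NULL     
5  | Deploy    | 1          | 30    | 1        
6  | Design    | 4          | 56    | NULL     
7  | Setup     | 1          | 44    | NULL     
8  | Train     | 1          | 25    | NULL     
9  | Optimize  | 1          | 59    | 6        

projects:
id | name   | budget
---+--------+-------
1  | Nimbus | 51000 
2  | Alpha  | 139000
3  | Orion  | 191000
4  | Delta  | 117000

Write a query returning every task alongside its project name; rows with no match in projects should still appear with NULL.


LEFT JOIN keeps every row from tasks (the left table); where project_id has no match in projects, the project columns become NULL. Walk through each task:
  - task 1 (Implement): project_id=1 -> matches Nimbus
  - task 2 (Plan): project_id=NULL, no match -> kept with NULL
  - task 3 (Audit): project_id=2 -> matches Alpha
  - task 4 (Review): project_id=1 -> matches Nimbus
  - task 5 (Deploy): project_id=1 -> matches Nimbus
  - task 6 (Design): project_id=4 -> matches Delta
  - task 7 (Setup): project_id=1 -> matches Nimbus
  - task 8 (Train): project_id=1 -> matches Nimbus
  - task 9 (Optimize): project_id=1 -> matches Nimbus
All 9 rows appear; 1 has NULL project.

SQL:
SELECT a.name, b.name AS project
FROM tasks a
LEFT JOIN projects b ON a.project_id = b.id

Result:
name      | project
----------+--------
Implement | Nimbus 
Plan      | NULL   
Audit     | Alpha  
Review    | Nimbus 
Deploy    | Nimbus 
Design    | Delta  
Setup     | Nimbus 
Train     | Nimbus 
Optimize  | Nimbus 


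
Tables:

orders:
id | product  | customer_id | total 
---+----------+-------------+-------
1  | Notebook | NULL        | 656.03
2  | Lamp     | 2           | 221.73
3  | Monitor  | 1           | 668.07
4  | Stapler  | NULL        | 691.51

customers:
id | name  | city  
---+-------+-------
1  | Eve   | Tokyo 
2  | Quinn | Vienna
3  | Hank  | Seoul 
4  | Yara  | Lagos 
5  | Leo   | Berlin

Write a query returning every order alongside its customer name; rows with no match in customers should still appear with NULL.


LEFT JOIN keeps every row from orders (the left table); where customer_id has no match in customers, the customer columns become NULL. Walk through each order:
  - order 1 (Notebook): customer_id=NULL, no match -> kept with NULL
  - order 2 (Lamp): customer_id=2 -> matches Quinn
  - order 3 (Monitor): customer_id=1 -> matches Eve
  - order 4 (Stapler): customer_id=NULL, no match -> kept with NULL
All 4 rows appear; 2 have NULL customer.

SQL:
SELECT a.product, b.name AS customer
FROM orders a
LEFT JOIN customers b ON a.customer_id = b.id

Result:
product  | customer
---------+---------
Notebook | NULL    
Lamp     | Quinn   
Monitor  | Eve     
Stapler  | NULL    


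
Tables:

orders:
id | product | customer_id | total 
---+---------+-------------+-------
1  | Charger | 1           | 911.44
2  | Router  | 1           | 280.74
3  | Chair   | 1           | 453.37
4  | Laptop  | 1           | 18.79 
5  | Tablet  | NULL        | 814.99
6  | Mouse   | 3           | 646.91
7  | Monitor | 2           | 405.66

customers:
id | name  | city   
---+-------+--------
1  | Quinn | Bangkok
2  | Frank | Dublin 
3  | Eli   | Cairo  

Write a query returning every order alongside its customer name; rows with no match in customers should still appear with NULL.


LEFT JOIN keeps every row from orders (the left table); where customer_id has no match in customers, the customer columns become NULL. Walk through each order:
  - order 1 (Charger): customer_id=1 -> matches Quinn
  - order 2 (Router): customer_id=1 -> matches Quinn
  - order 3 (Chair): customer_id=1 -> matches Quinn
  - order 4 (Laptop): customer_id=1 -> matches Quinn
  - order 5 (Tablet): customer_id=NULL, no match -> kept with NULL
  - order 6 (Mouse): customer_id=3 -> matches Eli
  - order 7 (Monitor): customer_id=2 -> matches Frank
All 7 rows appear; 1 has NULL customer.

SQL:
SELECT a.product, b.name AS customer
FROM orders a
LEFT JOIN customers b ON a.customer_id = b.id

Result:
product | customer
--------+---------
Charger | Quinn   
Router  | Quinn   
Chair   | Quinn   
Laptop  | Quinn   
Tablet  | NULL    
Mouse   | Eli     
Monitor | Frank   


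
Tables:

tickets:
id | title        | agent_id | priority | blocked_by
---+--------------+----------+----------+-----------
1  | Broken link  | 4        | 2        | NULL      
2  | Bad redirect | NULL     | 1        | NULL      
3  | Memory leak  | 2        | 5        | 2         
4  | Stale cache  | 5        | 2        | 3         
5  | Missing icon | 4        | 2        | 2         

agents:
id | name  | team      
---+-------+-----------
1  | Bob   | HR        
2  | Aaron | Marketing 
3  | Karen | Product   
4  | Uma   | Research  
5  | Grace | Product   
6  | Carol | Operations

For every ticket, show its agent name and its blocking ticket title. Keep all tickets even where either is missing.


Two LEFT JOINs from the same base table tickets: one to agents via agent_id, one to tickets itself via blocked_by. Both are LEFT so every ticket is preserved.
Match against agents:
  - ticket 1 (Broken link): agent_id=4 -> matches Uma
  - ticket 2 (Bad redirect): agent_id=NULL, no match -> kept with NULL
  - ticket 3 (Memory leak): agent_id=2 -> matches Aaron
  - ticket 4 (Stale cache): agent_id=5 -> matches Grace
  - ticket 5 (Missing icon): agent_id=4 -> matches Uma
Match against tickets (self):
  - ticket 1 (Broken link): blocked_by=NULL -> NULL
  - ticket 2 (Bad redirect): blocked_by=NULL -> NULL
  - ticket 3 (Memory leak): blocked_by=2 -> Bad redirect
  - ticket 4 (Stale cache): blocked_by=3 -> Memory leak
  - ticket 5 (Missing icon): blocked_by=2 -> Bad redirect

SQL:
SELECT a.title, b.name AS agent, c.title AS blocked_by
FROM tickets a
LEFT JOIN agents b ON a.agent_id = b.id
LEFT JOIN tickets c ON a.blocked_by = c.id

Result:
title        | agent | blocked_by  
-------------+-------+-------------
Broken link  | Uma   | NULL        
Bad redirect | NULL  | NULL        
Memory leak  | Aaron | Bad redirect
Stale cache  | Grace | Memory leak 
Missing icon | Uma   | Bad redirect


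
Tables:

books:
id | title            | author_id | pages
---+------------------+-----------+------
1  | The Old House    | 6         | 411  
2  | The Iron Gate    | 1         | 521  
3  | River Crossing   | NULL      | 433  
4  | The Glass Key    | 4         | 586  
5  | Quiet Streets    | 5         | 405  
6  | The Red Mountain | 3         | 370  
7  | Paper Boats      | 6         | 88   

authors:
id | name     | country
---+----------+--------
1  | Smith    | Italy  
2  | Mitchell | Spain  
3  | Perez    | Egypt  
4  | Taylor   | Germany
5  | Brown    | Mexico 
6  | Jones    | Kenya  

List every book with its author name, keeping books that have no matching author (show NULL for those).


LEFT JOIN keeps every row from books (the left table); where author_id has no match in authors, the author columns become NULL. Walk through each book:
  - book 1 (The Old House): author_id=6 -> matches Jones
  - book 2 (The Iron Gate): author_id=1 -> matches Smith
  - book 3 (River Crossing): author_id=NULL, no match -> kept with NULL
  - book 4 (The Glass Key): author_id=4 -> matches Taylor
  - book 5 (Quiet Streets): author_id=5 -> matches Brown
  - book 6 (The Red Mountain): author_id=3 -> matches Perez
  - book 7 (Paper Boats): author_id=6 -> matches Jones
All 7 rows appear; 1 has NULL author.

SQL:
SELECT a.title, b.name AS author
FROM books a
LEFT JOIN authors b ON a.author_id = b.id

Result:
title            | author
-----------------+-------
The Old House    | Jones 
The Iron Gate    | Smith 
River Crossing   | NULL  
The Glass Key    | Taylor
Quiet Streets    | Brown 
The Red Mountain | Perez 
Paper Boats      | Jones 


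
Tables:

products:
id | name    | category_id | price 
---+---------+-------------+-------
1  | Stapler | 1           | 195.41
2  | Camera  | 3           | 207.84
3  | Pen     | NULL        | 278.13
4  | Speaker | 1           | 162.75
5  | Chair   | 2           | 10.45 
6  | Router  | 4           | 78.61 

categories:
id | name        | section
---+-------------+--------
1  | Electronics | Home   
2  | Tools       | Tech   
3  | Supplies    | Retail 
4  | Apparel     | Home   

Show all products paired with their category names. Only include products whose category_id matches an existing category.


INNER JOIN keeps only products rows whose category_id matches an id in categories. Walk through each product:
  - product 1 (Stapler): category_id=1 -> matches Electronics
  - product 2 (Camera): category_id=3 -> matches Supplies
  - product 3 (Pen): category_id=NULL, no match -> dropped
  - product 4 (Speaker): category_id=1 -> matches Electronics
  - product 5 (Chair): category_id=2 -> matches Tools
  - product 6 (Router): category_id=4 -> matches Apparel
So 1 of 6 rows is dropped.

SQL:
SELECT a.name, b.name AS category
FROM products a
INNER JOIN categories b ON a.category_id = b.id

Result:
name    | category   
--------+------------
Stapler | Electronics
Camera  | Supplies   
Speaker | Electronics
Chair   | Tools      
Router  | Apparel    


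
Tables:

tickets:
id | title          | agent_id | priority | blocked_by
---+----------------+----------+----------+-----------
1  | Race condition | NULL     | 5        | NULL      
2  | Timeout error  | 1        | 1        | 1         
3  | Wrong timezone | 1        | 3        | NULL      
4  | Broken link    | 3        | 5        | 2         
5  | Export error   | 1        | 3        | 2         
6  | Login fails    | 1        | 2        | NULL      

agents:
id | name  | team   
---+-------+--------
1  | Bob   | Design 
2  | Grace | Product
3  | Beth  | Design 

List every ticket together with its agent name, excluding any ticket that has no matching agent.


INNER JOIN keeps only tickets rows whose agent_id matches an id in agents. Walk through each ticket:
  - ticket 1 (Race condition): agent_id=NULL, no match -> dropped
  - ticket 2 (Timeout error): agent_id=1 -> matches Bob
  - ticket 3 (Wrong timezone): agent_id=1 -> matches Bob
  - ticket 4 (Broken link): agent_id=3 -> matches Beth
  - ticket 5 (Export error): agent_id=1 -> matches Bob
  - ticket 6 (Login fails): agent_id=1 -> matches Bob
So 1 of 6 rows is dropped.

SQL:
SELECT a.title, b.name AS agent
FROM tickets a
INNER JOIN agents b ON a.agent_id = b.id

Result:
title          | agent
---------------+------
Timeout error  | Bob  
Wrong timezone | Bob  
Broken link    | Beth 
Export error   | Bob  
Login fails    | Bob  
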